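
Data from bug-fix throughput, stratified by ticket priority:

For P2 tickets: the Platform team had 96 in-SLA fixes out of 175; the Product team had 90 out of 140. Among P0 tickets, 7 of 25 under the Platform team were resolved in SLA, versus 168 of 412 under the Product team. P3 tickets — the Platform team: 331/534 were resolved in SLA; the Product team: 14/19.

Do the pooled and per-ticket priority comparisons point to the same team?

No

P2: the Platform team 96/175 = 54.9%, the Product team 90/140 = 64.3% → the Product team
P0: the Platform team 7/25 = 28.0%, the Product team 168/412 = 40.8% → the Product team
P3: the Platform team 331/534 = 62.0%, the Product team 14/19 = 73.7% → the Product team
Overall: the Platform team 434/734 = 59.1%, the Product team 272/571 = 47.6% → the Platform team
The Product team wins each ticket group but the Platform team wins overall — the comparison reverses. The Product team's tickets skew toward P0, which has a lower base rate.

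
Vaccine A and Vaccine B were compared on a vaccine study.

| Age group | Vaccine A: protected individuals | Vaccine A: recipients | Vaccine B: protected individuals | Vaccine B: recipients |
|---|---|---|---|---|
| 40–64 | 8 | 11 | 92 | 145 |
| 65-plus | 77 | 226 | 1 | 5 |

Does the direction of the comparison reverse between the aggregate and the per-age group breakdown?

40–64: Vaccine A 8/11 = 72.7%, Vaccine B 92/145 = 63.4% → Vaccine A
65-plus: Vaccine A 77/226 = 34.1%, Vaccine B 1/5 = 20.0% → Vaccine A
Overall: Vaccine A 85/237 = 35.9%, Vaccine B 93/150 = 62.0% → Vaccine B
Vaccine A wins each age group but Vaccine B wins overall — the comparison reverses. Vaccine A's recipients skew toward 65-plus, which has a lower base rate.

Yes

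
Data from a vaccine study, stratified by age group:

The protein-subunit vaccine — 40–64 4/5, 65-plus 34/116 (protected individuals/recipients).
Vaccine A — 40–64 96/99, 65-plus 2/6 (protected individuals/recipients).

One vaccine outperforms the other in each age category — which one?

Vaccine A

40–64: the protein-subunit vaccine 4/5 = 80.0%, Vaccine A 96/99 = 97.0% → Vaccine A
65-plus: the protein-subunit vaccine 34/116 = 29.3%, Vaccine A 2/6 = 33.3% → Vaccine A
Vaccine A has the higher rate in both groups.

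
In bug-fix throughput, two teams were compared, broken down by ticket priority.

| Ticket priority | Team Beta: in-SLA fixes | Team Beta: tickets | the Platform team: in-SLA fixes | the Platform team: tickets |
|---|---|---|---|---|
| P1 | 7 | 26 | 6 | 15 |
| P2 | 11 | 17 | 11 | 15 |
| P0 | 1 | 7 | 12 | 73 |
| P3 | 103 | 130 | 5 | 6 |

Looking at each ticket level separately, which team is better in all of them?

the Platform team

P1: Team Beta 7/26 = 26.9%, the Platform team 6/15 = 40.0% → the Platform team
P2: Team Beta 11/17 = 64.7%, the Platform team 11/15 = 73.3% → the Platform team
P0: Team Beta 1/7 = 14.3%, the Platform team 12/73 = 16.4% → the Platform team
P3: Team Beta 103/130 = 79.2%, the Platform team 5/6 = 83.3% → the Platform team
The Platform team has the higher rate in all 4 groups.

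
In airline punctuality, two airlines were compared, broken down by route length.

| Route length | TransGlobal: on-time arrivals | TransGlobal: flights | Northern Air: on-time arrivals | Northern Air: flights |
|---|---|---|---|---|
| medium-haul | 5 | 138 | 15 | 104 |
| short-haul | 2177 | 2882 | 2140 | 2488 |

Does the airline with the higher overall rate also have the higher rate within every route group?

Yes

Medium-haul: TransGlobal 5/138 = 3.6%, Northern Air 15/104 = 14.4% → Northern Air
Short-haul: TransGlobal 2177/2882 = 75.5%, Northern Air 2140/2488 = 86.0% → Northern Air
Overall: TransGlobal 2182/3020 = 72.3%, Northern Air 2155/2592 = 83.1% → Northern Air
Northern Air wins overall and in every route group — no reversal.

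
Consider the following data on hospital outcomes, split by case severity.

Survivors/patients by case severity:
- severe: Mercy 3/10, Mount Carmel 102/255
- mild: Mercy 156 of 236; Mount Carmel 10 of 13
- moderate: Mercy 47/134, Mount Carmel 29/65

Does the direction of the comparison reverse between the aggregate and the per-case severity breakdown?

Severe: Mercy 3/10 = 30.0%, Mount Carmel 102/255 = 40.0% → Mount Carmel
Mild: Mercy 156/236 = 66.1%, Mount Carmel 10/13 = 76.9% → Mount Carmel
Moderate: Mercy 47/134 = 35.1%, Mount Carmel 29/65 = 44.6% → Mount Carmel
Overall: Mercy 206/380 = 54.2%, Mount Carmel 141/333 = 42.3% → Mercy
Mount Carmel wins each case group but Mercy wins overall — the comparison reverses. Mount Carmel's patients skew toward severe, which has a lower base rate.

Yes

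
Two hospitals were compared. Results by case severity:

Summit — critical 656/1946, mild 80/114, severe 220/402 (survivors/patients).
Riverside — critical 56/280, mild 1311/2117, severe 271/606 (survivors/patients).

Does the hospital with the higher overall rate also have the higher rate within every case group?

No

Critical: Summit 656/1946 = 33.7%, Riverside 56/280 = 20.0% → Summit
Mild: Summit 80/114 = 70.2%, Riverside 1311/2117 = 61.9% → Summit
Severe: Summit 220/402 = 54.7%, Riverside 271/606 = 44.7% → Summit
Overall: Summit 956/2462 = 38.8%, Riverside 1638/3003 = 54.5% → Riverside
Summit wins each case group but Riverside wins overall — the comparison reverses. Summit's patients skew toward critical, which has a lower base rate.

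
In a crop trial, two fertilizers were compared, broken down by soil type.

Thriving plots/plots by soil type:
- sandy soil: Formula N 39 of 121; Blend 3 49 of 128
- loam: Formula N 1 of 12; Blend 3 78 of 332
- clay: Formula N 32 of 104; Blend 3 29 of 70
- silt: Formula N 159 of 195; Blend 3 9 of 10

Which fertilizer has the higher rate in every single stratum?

Blend 3

Sandy soil: Formula N 39/121 = 32.2%, Blend 3 49/128 = 38.3% → Blend 3
Loam: Formula N 1/12 = 8.3%, Blend 3 78/332 = 23.5% → Blend 3
Clay: Formula N 32/104 = 30.8%, Blend 3 29/70 = 41.4% → Blend 3
Silt: Formula N 159/195 = 81.5%, Blend 3 9/10 = 90.0% → Blend 3
Blend 3 has the higher rate in all 4 groups.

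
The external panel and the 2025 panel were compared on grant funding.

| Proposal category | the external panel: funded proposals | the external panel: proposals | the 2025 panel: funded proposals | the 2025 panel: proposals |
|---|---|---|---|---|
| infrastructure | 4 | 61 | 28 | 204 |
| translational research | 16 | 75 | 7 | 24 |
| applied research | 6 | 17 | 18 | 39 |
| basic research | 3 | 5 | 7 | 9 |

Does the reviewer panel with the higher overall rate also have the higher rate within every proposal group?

Yes

Infrastructure: the external panel 4/61 = 6.6%, the 2025 panel 28/204 = 13.7% → the 2025 panel
Translational research: the external panel 16/75 = 21.3%, the 2025 panel 7/24 = 29.2% → the 2025 panel
Applied research: the external panel 6/17 = 35.3%, the 2025 panel 18/39 = 46.2% → the 2025 panel
Basic research: the external panel 3/5 = 60.0%, the 2025 panel 7/9 = 77.8% → the 2025 panel
Overall: the external panel 29/158 = 18.4%, the 2025 panel 60/276 = 21.7% → the 2025 panel
The 2025 panel wins overall and in every proposal group — no reversal.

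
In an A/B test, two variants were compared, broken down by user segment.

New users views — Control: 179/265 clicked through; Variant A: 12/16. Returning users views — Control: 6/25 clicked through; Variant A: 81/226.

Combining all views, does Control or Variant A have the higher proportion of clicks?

Control

New users: Control 179/265 = 67.5%, Variant A 12/16 = 75.0% → Variant A
Returning users: Control 6/25 = 24.0%, Variant A 81/226 = 35.8% → Variant A
Overall: Control 185/290 = 63.8%, Variant A 93/242 = 38.4% → Control
(Variant A wins every user group but Control wins overall — Variant A's views skew toward the low-rate returning users group.)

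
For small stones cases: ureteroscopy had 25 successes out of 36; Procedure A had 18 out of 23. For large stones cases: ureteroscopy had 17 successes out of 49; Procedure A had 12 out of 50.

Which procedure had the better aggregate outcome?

ureteroscopy

Small stones: ureteroscopy 25/36 = 69.4%, Procedure A 18/23 = 78.3% → Procedure A
Large stones: ureteroscopy 17/49 = 34.7%, Procedure A 12/50 = 24.0% → ureteroscopy
Overall: ureteroscopy 42/85 = 49.4%, Procedure A 30/73 = 41.1% → ureteroscopy
(Neither sweeps every stone group, but ureteroscopy has the higher pooled rate.)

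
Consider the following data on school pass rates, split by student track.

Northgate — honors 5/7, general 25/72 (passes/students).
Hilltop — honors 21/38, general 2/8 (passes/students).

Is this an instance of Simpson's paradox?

Yes

Honors: Northgate 5/7 = 71.4%, Hilltop 21/38 = 55.3% → Northgate
General: Northgate 25/72 = 34.7%, Hilltop 2/8 = 25.0% → Northgate
Overall: Northgate 30/79 = 38.0%, Hilltop 23/46 = 50.0% → Hilltop
Northgate wins each student group but Hilltop wins overall — the comparison reverses. Northgate's students skew toward general, which has a lower base rate.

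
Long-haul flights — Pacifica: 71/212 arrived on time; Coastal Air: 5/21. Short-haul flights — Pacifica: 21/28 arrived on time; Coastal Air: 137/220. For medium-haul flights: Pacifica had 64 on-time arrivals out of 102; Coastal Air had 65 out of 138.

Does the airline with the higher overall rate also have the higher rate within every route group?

No

Long-haul: Pacifica 71/212 = 33.5%, Coastal Air 5/21 = 23.8% → Pacifica
Short-haul: Pacifica 21/28 = 75.0%, Coastal Air 137/220 = 62.3% → Pacifica
Medium-haul: Pacifica 64/102 = 62.7%, Coastal Air 65/138 = 47.1% → Pacifica
Overall: Pacifica 156/342 = 45.6%, Coastal Air 207/379 = 54.6% → Coastal Air
Pacifica wins each route group but Coastal Air wins overall — the comparison reverses. Pacifica's flights skew toward long-haul, which has a lower base rate.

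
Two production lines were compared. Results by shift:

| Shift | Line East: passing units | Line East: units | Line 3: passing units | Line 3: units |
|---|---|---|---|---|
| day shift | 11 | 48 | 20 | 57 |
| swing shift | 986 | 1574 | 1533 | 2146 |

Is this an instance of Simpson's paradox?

No

Day shift: Line East 11/48 = 22.9%, Line 3 20/57 = 35.1% → Line 3
Swing shift: Line East 986/1574 = 62.6%, Line 3 1533/2146 = 71.4% → Line 3
Overall: Line East 997/1622 = 61.5%, Line 3 1553/2203 = 70.5% → Line 3
Line 3 wins overall and in every shift group — no reversal.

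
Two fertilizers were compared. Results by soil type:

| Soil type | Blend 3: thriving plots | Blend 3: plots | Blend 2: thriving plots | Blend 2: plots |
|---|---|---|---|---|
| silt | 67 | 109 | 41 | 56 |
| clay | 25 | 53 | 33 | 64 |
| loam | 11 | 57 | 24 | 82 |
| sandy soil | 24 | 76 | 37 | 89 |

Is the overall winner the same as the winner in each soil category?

Silt: Blend 3 67/109 = 61.5%, Blend 2 41/56 = 73.2% → Blend 2
Clay: Blend 3 25/53 = 47.2%, Blend 2 33/64 = 51.6% → Blend 2
Loam: Blend 3 11/57 = 19.3%, Blend 2 24/82 = 29.3% → Blend 2
Sandy soil: Blend 3 24/76 = 31.6%, Blend 2 37/89 = 41.6% → Blend 2
Overall: Blend 3 127/295 = 43.1%, Blend 2 135/291 = 46.4% → Blend 2
Blend 2 wins overall and in every soil group — no reversal.

Yes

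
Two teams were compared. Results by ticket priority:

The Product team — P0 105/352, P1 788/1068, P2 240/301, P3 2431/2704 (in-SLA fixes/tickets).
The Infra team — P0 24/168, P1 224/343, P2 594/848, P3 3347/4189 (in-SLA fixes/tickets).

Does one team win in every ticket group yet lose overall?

No

P0: the Product team 105/352 = 29.8%, the Infra team 24/168 = 14.3% → the Product team
P1: the Product team 788/1068 = 73.8%, the Infra team 224/343 = 65.3% → the Product team
P2: the Product team 240/301 = 79.7%, the Infra team 594/848 = 70.0% → the Product team
P3: the Product team 2431/2704 = 89.9%, the Infra team 3347/4189 = 79.9% → the Product team
Overall: the Product team 3564/4425 = 80.5%, the Infra team 4189/5548 = 75.5% → the Product team
The Product team wins overall and in every ticket group — no reversal.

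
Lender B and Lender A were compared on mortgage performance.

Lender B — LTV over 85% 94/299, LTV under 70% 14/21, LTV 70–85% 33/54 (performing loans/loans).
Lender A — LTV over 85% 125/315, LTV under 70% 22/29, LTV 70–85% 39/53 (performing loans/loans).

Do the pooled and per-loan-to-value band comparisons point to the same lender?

LTV over 85%: Lender B 94/299 = 31.4%, Lender A 125/315 = 39.7% → Lender A
LTV under 70%: Lender B 14/21 = 66.7%, Lender A 22/29 = 75.9% → Lender A
LTV 70–85%: Lender B 33/54 = 61.1%, Lender A 39/53 = 73.6% → Lender A
Overall: Lender B 141/374 = 37.7%, Lender A 186/397 = 46.9% → Lender A
Lender A wins overall and in every loan-to-value group — no reversal.

Yes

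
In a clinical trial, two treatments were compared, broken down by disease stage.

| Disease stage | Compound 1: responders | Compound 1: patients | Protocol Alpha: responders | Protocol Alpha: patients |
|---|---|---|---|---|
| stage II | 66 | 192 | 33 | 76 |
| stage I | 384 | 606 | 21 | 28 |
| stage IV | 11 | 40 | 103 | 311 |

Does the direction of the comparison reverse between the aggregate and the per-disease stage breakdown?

Yes

Stage II: Compound 1 66/192 = 34.4%, Protocol Alpha 33/76 = 43.4% → Protocol Alpha
Stage I: Compound 1 384/606 = 63.4%, Protocol Alpha 21/28 = 75.0% → Protocol Alpha
Stage IV: Compound 1 11/40 = 27.5%, Protocol Alpha 103/311 = 33.1% → Protocol Alpha
Overall: Compound 1 461/838 = 55.0%, Protocol Alpha 157/415 = 37.8% → Compound 1
Protocol Alpha wins each disease group but Compound 1 wins overall — the comparison reverses. Protocol Alpha's patients skew toward stage IV, which has a lower base rate.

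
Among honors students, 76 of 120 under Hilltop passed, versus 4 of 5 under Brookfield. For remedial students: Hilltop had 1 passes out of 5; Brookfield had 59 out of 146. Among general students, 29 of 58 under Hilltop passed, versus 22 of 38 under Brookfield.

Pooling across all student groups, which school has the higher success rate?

Honors: Hilltop 76/120 = 63.3%, Brookfield 4/5 = 80.0% → Brookfield
Remedial: Hilltop 1/5 = 20.0%, Brookfield 59/146 = 40.4% → Brookfield
General: Hilltop 29/58 = 50.0%, Brookfield 22/38 = 57.9% → Brookfield
Overall: Hilltop 106/183 = 57.9%, Brookfield 85/189 = 45.0% → Hilltop
(Brookfield wins every student group but Hilltop wins overall — Brookfield's students skew toward the low-rate remedial group.)

Hilltop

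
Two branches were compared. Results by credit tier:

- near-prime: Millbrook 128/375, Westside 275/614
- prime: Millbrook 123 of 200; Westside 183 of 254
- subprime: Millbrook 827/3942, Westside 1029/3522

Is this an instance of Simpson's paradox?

No

Near-prime: Millbrook 128/375 = 34.1%, Westside 275/614 = 44.8% → Westside
Prime: Millbrook 123/200 = 61.5%, Westside 183/254 = 72.0% → Westside
Subprime: Millbrook 827/3942 = 21.0%, Westside 1029/3522 = 29.2% → Westside
Overall: Millbrook 1078/4517 = 23.9%, Westside 1487/4390 = 33.9% → Westside
Westside wins overall and in every credit group — no reversal.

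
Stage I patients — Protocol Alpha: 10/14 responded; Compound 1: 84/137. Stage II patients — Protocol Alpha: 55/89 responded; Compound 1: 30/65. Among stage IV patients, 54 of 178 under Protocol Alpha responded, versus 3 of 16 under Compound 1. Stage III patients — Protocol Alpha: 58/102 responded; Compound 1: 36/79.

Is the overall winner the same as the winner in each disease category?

Stage I: Protocol Alpha 10/14 = 71.4%, Compound 1 84/137 = 61.3% → Protocol Alpha
Stage II: Protocol Alpha 55/89 = 61.8%, Compound 1 30/65 = 46.2% → Protocol Alpha
Stage IV: Protocol Alpha 54/178 = 30.3%, Compound 1 3/16 = 18.8% → Protocol Alpha
Stage III: Protocol Alpha 58/102 = 56.9%, Compound 1 36/79 = 45.6% → Protocol Alpha
Overall: Protocol Alpha 177/383 = 46.2%, Compound 1 153/297 = 51.5% → Compound 1
Protocol Alpha wins each disease group but Compound 1 wins overall — the comparison reverses. Protocol Alpha's patients skew toward stage IV, which has a lower base rate.

No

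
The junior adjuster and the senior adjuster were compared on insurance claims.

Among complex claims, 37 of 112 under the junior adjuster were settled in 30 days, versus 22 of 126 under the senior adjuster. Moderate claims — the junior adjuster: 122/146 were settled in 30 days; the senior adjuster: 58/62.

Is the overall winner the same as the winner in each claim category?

Complex: the junior adjuster 37/112 = 33.0%, the senior adjuster 22/126 = 17.5% → the junior adjuster
Moderate: the junior adjuster 122/146 = 83.6%, the senior adjuster 58/62 = 93.5% → the senior adjuster
Overall: the junior adjuster 159/258 = 61.6%, the senior adjuster 80/188 = 42.6% → the junior adjuster
Neither sweeps: the junior adjuster wins 1 of 2 groups, the senior adjuster wins 1. The junior adjuster wins overall but not every group — no Simpson reversal.

No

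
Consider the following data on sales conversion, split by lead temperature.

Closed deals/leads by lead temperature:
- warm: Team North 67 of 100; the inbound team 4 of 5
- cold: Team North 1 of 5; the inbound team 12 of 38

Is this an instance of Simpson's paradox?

Yes

Warm: Team North 67/100 = 67.0%, the inbound team 4/5 = 80.0% → the inbound team
Cold: Team North 1/5 = 20.0%, the inbound team 12/38 = 31.6% → the inbound team
Overall: Team North 68/105 = 64.8%, the inbound team 16/43 = 37.2% → Team North
The inbound team wins each lead group but Team North wins overall — the comparison reverses. The inbound team's leads skew toward cold, which has a lower base rate.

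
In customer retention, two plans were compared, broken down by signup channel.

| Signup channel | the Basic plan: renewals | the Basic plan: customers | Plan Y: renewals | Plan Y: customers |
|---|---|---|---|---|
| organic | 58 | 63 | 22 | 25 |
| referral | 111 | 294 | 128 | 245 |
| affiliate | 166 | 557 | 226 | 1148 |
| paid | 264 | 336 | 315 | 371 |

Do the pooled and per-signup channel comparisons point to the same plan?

Organic: the Basic plan 58/63 = 92.1%, Plan Y 22/25 = 88.0% → the Basic plan
Referral: the Basic plan 111/294 = 37.8%, Plan Y 128/245 = 52.2% → Plan Y
Affiliate: the Basic plan 166/557 = 29.8%, Plan Y 226/1148 = 19.7% → the Basic plan
Paid: the Basic plan 264/336 = 78.6%, Plan Y 315/371 = 84.9% → Plan Y
Overall: the Basic plan 599/1250 = 47.9%, Plan Y 691/1789 = 38.6% → the Basic plan
Neither sweeps: the Basic plan wins 2 of 4 groups, Plan Y wins 2. The Basic plan wins overall but not every group — no Simpson reversal.

No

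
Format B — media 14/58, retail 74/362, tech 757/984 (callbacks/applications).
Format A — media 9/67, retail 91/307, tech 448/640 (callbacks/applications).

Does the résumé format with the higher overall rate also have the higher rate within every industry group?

Media: Format B 14/58 = 24.1%, Format A 9/67 = 13.4% → Format B
Retail: Format B 74/362 = 20.4%, Format A 91/307 = 29.6% → Format A
Tech: Format B 757/984 = 76.9%, Format A 448/640 = 70.0% → Format B
Overall: Format B 845/1404 = 60.2%, Format A 548/1014 = 54.0% → Format B
Neither sweeps: Format B wins 2 of 3 groups, Format A wins 1. Format B wins overall but not every group — no Simpson reversal.

No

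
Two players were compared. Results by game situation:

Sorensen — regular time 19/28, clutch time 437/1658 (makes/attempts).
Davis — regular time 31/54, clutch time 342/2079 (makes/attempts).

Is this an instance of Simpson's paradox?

Regular time: Sorensen 19/28 = 67.9%, Davis 31/54 = 57.4% → Sorensen
Clutch time: Sorensen 437/1658 = 26.4%, Davis 342/2079 = 16.5% → Sorensen
Overall: Sorensen 456/1686 = 27.0%, Davis 373/2133 = 17.5% → Sorensen
Sorensen wins overall and in every game group — no reversal.

No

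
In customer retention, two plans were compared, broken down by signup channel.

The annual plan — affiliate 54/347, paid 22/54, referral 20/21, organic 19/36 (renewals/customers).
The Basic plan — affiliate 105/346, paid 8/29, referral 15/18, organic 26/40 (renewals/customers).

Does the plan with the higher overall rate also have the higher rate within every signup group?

No

Affiliate: the annual plan 54/347 = 15.6%, the Basic plan 105/346 = 30.3% → the Basic plan
Paid: the annual plan 22/54 = 40.7%, the Basic plan 8/29 = 27.6% → the annual plan
Referral: the annual plan 20/21 = 95.2%, the Basic plan 15/18 = 83.3% → the annual plan
Organic: the annual plan 19/36 = 52.8%, the Basic plan 26/40 = 65.0% → the Basic plan
Overall: the annual plan 115/458 = 25.1%, the Basic plan 154/433 = 35.6% → the Basic plan
Neither sweeps: the annual plan wins 2 of 4 groups, the Basic plan wins 2. The Basic plan wins overall but not every group — no Simpson reversal.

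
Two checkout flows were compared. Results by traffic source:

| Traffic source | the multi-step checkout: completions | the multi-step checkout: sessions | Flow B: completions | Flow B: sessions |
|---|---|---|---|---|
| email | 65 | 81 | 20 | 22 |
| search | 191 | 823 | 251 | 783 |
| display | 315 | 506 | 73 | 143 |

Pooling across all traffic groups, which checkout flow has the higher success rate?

the multi-step checkout

Email: the multi-step checkout 65/81 = 80.2%, Flow B 20/22 = 90.9% → Flow B
Search: the multi-step checkout 191/823 = 23.2%, Flow B 251/783 = 32.1% → Flow B
Display: the multi-step checkout 315/506 = 62.3%, Flow B 73/143 = 51.0% → the multi-step checkout
Overall: the multi-step checkout 571/1410 = 40.5%, Flow B 344/948 = 36.3% → the multi-step checkout
(Neither sweeps every traffic group, but the multi-step checkout has the higher pooled rate.)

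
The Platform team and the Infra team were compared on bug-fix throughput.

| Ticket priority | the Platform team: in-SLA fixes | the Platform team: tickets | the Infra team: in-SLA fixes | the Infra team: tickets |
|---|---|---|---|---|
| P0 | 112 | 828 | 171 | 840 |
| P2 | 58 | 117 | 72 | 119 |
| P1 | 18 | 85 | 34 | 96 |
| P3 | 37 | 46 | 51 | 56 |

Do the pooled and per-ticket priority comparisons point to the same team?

P0: the Platform team 112/828 = 13.5%, the Infra team 171/840 = 20.4% → the Infra team
P2: the Platform team 58/117 = 49.6%, the Infra team 72/119 = 60.5% → the Infra team
P1: the Platform team 18/85 = 21.2%, the Infra team 34/96 = 35.4% → the Infra team
P3: the Platform team 37/46 = 80.4%, the Infra team 51/56 = 91.1% → the Infra team
Overall: the Platform team 225/1076 = 20.9%, the Infra team 328/1111 = 29.5% → the Infra team
The Infra team wins overall and in every ticket group — no reversal.

Yes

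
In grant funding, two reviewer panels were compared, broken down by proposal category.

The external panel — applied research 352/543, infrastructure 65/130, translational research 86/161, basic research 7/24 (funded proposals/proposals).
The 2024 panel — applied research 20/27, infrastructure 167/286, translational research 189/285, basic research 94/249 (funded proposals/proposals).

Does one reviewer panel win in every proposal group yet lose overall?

Applied research: the external panel 352/543 = 64.8%, the 2024 panel 20/27 = 74.1% → the 2024 panel
Infrastructure: the external panel 65/130 = 50.0%, the 2024 panel 167/286 = 58.4% → the 2024 panel
Translational research: the external panel 86/161 = 53.4%, the 2024 panel 189/285 = 66.3% → the 2024 panel
Basic research: the external panel 7/24 = 29.2%, the 2024 panel 94/249 = 37.8% → the 2024 panel
Overall: the external panel 510/858 = 59.4%, the 2024 panel 470/847 = 55.5% → the external panel
The 2024 panel wins each proposal group but the external panel wins overall — the comparison reverses. The 2024 panel's proposals skew toward basic research, which has a lower base rate.

Yes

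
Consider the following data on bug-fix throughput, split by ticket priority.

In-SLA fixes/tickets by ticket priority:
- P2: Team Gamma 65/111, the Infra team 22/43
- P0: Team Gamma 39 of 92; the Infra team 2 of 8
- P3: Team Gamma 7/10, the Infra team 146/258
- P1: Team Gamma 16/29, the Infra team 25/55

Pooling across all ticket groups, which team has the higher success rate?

P2: Team Gamma 65/111 = 58.6%, the Infra team 22/43 = 51.2% → Team Gamma
P0: Team Gamma 39/92 = 42.4%, the Infra team 2/8 = 25.0% → Team Gamma
P3: Team Gamma 7/10 = 70.0%, the Infra team 146/258 = 56.6% → Team Gamma
P1: Team Gamma 16/29 = 55.2%, the Infra team 25/55 = 45.5% → Team Gamma
Overall: Team Gamma 127/242 = 52.5%, the Infra team 195/364 = 53.6% → the Infra team
(Team Gamma wins every ticket group but the Infra team wins overall — Team Gamma's tickets skew toward the low-rate P0 group.)

the Infra team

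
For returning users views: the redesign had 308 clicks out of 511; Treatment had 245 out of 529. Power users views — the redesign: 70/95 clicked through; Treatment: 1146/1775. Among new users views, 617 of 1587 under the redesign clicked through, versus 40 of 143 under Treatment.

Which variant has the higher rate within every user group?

the redesign

Returning users: the redesign 308/511 = 60.3%, Treatment 245/529 = 46.3% → the redesign
Power users: the redesign 70/95 = 73.7%, Treatment 1146/1775 = 64.6% → the redesign
New users: the redesign 617/1587 = 38.9%, Treatment 40/143 = 28.0% → the redesign
The redesign has the higher rate in all 3 groups.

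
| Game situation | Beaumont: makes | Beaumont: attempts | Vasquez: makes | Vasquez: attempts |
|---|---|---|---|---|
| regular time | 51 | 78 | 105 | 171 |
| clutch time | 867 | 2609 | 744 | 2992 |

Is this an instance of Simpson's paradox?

Regular time: Beaumont 51/78 = 65.4%, Vasquez 105/171 = 61.4% → Beaumont
Clutch time: Beaumont 867/2609 = 33.2%, Vasquez 744/2992 = 24.9% → Beaumont
Overall: Beaumont 918/2687 = 34.2%, Vasquez 849/3163 = 26.8% → Beaumont
Beaumont wins overall and in every game group — no reversal.

No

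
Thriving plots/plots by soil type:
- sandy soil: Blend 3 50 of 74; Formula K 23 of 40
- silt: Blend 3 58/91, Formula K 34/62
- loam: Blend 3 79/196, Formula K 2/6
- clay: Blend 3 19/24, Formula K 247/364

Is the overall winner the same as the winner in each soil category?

No

Sandy soil: Blend 3 50/74 = 67.6%, Formula K 23/40 = 57.5% → Blend 3
Silt: Blend 3 58/91 = 63.7%, Formula K 34/62 = 54.8% → Blend 3
Loam: Blend 3 79/196 = 40.3%, Formula K 2/6 = 33.3% → Blend 3
Clay: Blend 3 19/24 = 79.2%, Formula K 247/364 = 67.9% → Blend 3
Overall: Blend 3 206/385 = 53.5%, Formula K 306/472 = 64.8% → Formula K
Blend 3 wins each soil group but Formula K wins overall — the comparison reverses. Blend 3's plots skew toward loam, which has a lower base rate.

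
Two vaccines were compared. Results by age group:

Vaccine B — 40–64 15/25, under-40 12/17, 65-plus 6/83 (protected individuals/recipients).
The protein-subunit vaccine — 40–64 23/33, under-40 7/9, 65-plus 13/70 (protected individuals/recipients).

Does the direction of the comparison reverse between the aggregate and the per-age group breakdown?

No

40–64: Vaccine B 15/25 = 60.0%, the protein-subunit vaccine 23/33 = 69.7% → the protein-subunit vaccine
Under-40: Vaccine B 12/17 = 70.6%, the protein-subunit vaccine 7/9 = 77.8% → the protein-subunit vaccine
65-plus: Vaccine B 6/83 = 7.2%, the protein-subunit vaccine 13/70 = 18.6% → the protein-subunit vaccine
Overall: Vaccine B 33/125 = 26.4%, the protein-subunit vaccine 43/112 = 38.4% → the protein-subunit vaccine
The protein-subunit vaccine wins overall and in every age group — no reversal.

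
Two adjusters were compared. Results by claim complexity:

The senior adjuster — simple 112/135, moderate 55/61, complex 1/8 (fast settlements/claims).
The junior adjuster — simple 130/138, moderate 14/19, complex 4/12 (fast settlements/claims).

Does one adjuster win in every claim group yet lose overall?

Simple: the senior adjuster 112/135 = 83.0%, the junior adjuster 130/138 = 94.2% → the junior adjuster
Moderate: the senior adjuster 55/61 = 90.2%, the junior adjuster 14/19 = 73.7% → the senior adjuster
Complex: the senior adjuster 1/8 = 12.5%, the junior adjuster 4/12 = 33.3% → the junior adjuster
Overall: the senior adjuster 168/204 = 82.4%, the junior adjuster 148/169 = 87.6% → the junior adjuster
Neither sweeps: the senior adjuster wins 1 of 3 groups, the junior adjuster wins 2. The junior adjuster wins overall but not every group — no Simpson reversal.

No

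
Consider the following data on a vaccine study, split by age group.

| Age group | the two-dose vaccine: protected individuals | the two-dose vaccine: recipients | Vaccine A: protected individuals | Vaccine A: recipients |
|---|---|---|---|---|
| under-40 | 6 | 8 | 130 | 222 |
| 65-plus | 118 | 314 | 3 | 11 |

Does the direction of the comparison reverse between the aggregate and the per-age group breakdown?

Yes

Under-40: the two-dose vaccine 6/8 = 75.0%, Vaccine A 130/222 = 58.6% → the two-dose vaccine
65-plus: the two-dose vaccine 118/314 = 37.6%, Vaccine A 3/11 = 27.3% → the two-dose vaccine
Overall: the two-dose vaccine 124/322 = 38.5%, Vaccine A 133/233 = 57.1% → Vaccine A
The two-dose vaccine wins each age group but Vaccine A wins overall — the comparison reverses. The two-dose vaccine's recipients skew toward 65-plus, which has a lower base rate.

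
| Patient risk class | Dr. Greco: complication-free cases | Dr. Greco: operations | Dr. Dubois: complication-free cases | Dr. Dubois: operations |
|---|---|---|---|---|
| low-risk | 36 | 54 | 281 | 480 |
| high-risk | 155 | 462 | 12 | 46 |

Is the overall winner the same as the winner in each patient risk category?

No

Low-risk: Dr. Greco 36/54 = 66.7%, Dr. Dubois 281/480 = 58.5% → Dr. Greco
High-risk: Dr. Greco 155/462 = 33.5%, Dr. Dubois 12/46 = 26.1% → Dr. Greco
Overall: Dr. Greco 191/516 = 37.0%, Dr. Dubois 293/526 = 55.7% → Dr. Dubois
Dr. Greco wins each patient risk group but Dr. Dubois wins overall — the comparison reverses. Dr. Greco's operations skew toward high-risk, which has a lower base rate.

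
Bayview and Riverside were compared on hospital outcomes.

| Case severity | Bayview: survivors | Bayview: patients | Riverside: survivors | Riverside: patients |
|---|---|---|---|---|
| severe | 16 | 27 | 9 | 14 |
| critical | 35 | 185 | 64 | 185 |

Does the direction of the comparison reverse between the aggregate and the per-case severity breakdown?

Severe: Bayview 16/27 = 59.3%, Riverside 9/14 = 64.3% → Riverside
Critical: Bayview 35/185 = 18.9%, Riverside 64/185 = 34.6% → Riverside
Overall: Bayview 51/212 = 24.1%, Riverside 73/199 = 36.7% → Riverside
Riverside wins overall and in every case group — no reversal.

No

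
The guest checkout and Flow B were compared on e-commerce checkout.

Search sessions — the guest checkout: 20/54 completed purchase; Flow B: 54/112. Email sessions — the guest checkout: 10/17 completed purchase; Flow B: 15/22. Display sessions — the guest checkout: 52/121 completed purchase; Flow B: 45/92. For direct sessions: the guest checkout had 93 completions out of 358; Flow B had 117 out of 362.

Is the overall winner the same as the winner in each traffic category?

Yes

Search: the guest checkout 20/54 = 37.0%, Flow B 54/112 = 48.2% → Flow B
Email: the guest checkout 10/17 = 58.8%, Flow B 15/22 = 68.2% → Flow B
Display: the guest checkout 52/121 = 43.0%, Flow B 45/92 = 48.9% → Flow B
Direct: the guest checkout 93/358 = 26.0%, Flow B 117/362 = 32.3% → Flow B
Overall: the guest checkout 175/550 = 31.8%, Flow B 231/588 = 39.3% → Flow B
Flow B wins overall and in every traffic group — no reversal.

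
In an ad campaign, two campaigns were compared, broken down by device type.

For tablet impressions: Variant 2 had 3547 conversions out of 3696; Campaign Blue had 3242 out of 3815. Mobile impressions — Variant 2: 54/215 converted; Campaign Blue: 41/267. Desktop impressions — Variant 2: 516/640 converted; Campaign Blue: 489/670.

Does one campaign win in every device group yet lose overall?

No

Tablet: Variant 2 3547/3696 = 96.0%, Campaign Blue 3242/3815 = 85.0% → Variant 2
Mobile: Variant 2 54/215 = 25.1%, Campaign Blue 41/267 = 15.4% → Variant 2
Desktop: Variant 2 516/640 = 80.6%, Campaign Blue 489/670 = 73.0% → Variant 2
Overall: Variant 2 4117/4551 = 90.5%, Campaign Blue 3772/4752 = 79.4% → Variant 2
Variant 2 wins overall and in every device group — no reversal.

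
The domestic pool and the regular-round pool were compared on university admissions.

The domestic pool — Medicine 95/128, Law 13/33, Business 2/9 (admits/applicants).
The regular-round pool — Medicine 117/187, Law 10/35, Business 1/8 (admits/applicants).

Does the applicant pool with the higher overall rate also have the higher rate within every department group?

Yes

Medicine: the domestic pool 95/128 = 74.2%, the regular-round pool 117/187 = 62.6% → the domestic pool
Law: the domestic pool 13/33 = 39.4%, the regular-round pool 10/35 = 28.6% → the domestic pool
Business: the domestic pool 2/9 = 22.2%, the regular-round pool 1/8 = 12.5% → the domestic pool
Overall: the domestic pool 110/170 = 64.7%, the regular-round pool 128/230 = 55.7% → the domestic pool
The domestic pool wins overall and in every department group — no reversal.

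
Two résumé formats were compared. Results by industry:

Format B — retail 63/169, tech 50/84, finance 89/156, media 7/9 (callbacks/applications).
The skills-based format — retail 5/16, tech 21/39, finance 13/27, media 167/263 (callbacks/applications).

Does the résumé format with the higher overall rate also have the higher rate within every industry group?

No

Retail: Format B 63/169 = 37.3%, the skills-based format 5/16 = 31.2% → Format B
Tech: Format B 50/84 = 59.5%, the skills-based format 21/39 = 53.8% → Format B
Finance: Format B 89/156 = 57.1%, the skills-based format 13/27 = 48.1% → Format B
Media: Format B 7/9 = 77.8%, the skills-based format 167/263 = 63.5% → Format B
Overall: Format B 209/418 = 50.0%, the skills-based format 206/345 = 59.7% → the skills-based format
Format B wins each industry group but the skills-based format wins overall — the comparison reverses. Format B's applications skew toward retail, which has a lower base rate.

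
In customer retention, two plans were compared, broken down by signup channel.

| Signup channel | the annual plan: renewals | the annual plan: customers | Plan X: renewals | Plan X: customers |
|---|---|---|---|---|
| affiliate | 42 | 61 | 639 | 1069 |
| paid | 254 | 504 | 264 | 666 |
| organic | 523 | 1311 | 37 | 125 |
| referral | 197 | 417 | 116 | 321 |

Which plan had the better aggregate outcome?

Plan X

Affiliate: the annual plan 42/61 = 68.9%, Plan X 639/1069 = 59.8% → the annual plan
Paid: the annual plan 254/504 = 50.4%, Plan X 264/666 = 39.6% → the annual plan
Organic: the annual plan 523/1311 = 39.9%, Plan X 37/125 = 29.6% → the annual plan
Referral: the annual plan 197/417 = 47.2%, Plan X 116/321 = 36.1% → the annual plan
Overall: the annual plan 1016/2293 = 44.3%, Plan X 1056/2181 = 48.4% → Plan X
(The annual plan wins every signup group but Plan X wins overall — the annual plan's customers skew toward the low-rate organic group.)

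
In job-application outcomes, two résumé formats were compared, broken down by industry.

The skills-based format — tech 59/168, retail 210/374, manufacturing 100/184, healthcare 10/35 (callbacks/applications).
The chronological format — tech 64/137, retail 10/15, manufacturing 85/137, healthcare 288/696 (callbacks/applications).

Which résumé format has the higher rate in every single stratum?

Tech: the skills-based format 59/168 = 35.1%, the chronological format 64/137 = 46.7% → the chronological format
Retail: the skills-based format 210/374 = 56.1%, the chronological format 10/15 = 66.7% → the chronological format
Manufacturing: the skills-based format 100/184 = 54.3%, the chronological format 85/137 = 62.0% → the chronological format
Healthcare: the skills-based format 10/35 = 28.6%, the chronological format 288/696 = 41.4% → the chronological format
The chronological format has the higher rate in all 4 groups.

the chronological format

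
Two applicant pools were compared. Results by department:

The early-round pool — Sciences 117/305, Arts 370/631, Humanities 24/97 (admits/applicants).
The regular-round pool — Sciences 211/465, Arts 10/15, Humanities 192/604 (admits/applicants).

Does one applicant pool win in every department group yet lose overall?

Sciences: the early-round pool 117/305 = 38.4%, the regular-round pool 211/465 = 45.4% → the regular-round pool
Arts: the early-round pool 370/631 = 58.6%, the regular-round pool 10/15 = 66.7% → the regular-round pool
Humanities: the early-round pool 24/97 = 24.7%, the regular-round pool 192/604 = 31.8% → the regular-round pool
Overall: the early-round pool 511/1033 = 49.5%, the regular-round pool 413/1084 = 38.1% → the early-round pool
The regular-round pool wins each department group but the early-round pool wins overall — the comparison reverses. The regular-round pool's applicants skew toward Humanities, which has a lower base rate.

Yes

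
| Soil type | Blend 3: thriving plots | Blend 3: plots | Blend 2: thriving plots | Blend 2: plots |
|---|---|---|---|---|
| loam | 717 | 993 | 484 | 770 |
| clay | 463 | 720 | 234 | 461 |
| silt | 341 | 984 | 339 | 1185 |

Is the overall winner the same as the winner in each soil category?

Yes

Loam: Blend 3 717/993 = 72.2%, Blend 2 484/770 = 62.9% → Blend 3
Clay: Blend 3 463/720 = 64.3%, Blend 2 234/461 = 50.8% → Blend 3
Silt: Blend 3 341/984 = 34.7%, Blend 2 339/1185 = 28.6% → Blend 3
Overall: Blend 3 1521/2697 = 56.4%, Blend 2 1057/2416 = 43.8% → Blend 3
Blend 3 wins overall and in every soil group — no reversal.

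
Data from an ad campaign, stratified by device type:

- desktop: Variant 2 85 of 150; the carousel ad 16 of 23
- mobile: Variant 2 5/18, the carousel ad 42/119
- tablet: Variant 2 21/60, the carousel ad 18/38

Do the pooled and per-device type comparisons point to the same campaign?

No

Desktop: Variant 2 85/150 = 56.7%, the carousel ad 16/23 = 69.6% → the carousel ad
Mobile: Variant 2 5/18 = 27.8%, the carousel ad 42/119 = 35.3% → the carousel ad
Tablet: Variant 2 21/60 = 35.0%, the carousel ad 18/38 = 47.4% → the carousel ad
Overall: Variant 2 111/228 = 48.7%, the carousel ad 76/180 = 42.2% → Variant 2
The carousel ad wins each device group but Variant 2 wins overall — the comparison reverses. The carousel ad's impressions skew toward mobile, which has a lower base rate.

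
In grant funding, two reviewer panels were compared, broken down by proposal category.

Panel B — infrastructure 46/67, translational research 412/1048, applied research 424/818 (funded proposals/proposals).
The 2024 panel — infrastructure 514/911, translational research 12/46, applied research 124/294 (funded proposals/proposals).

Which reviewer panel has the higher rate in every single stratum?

Panel B

Infrastructure: Panel B 46/67 = 68.7%, the 2024 panel 514/911 = 56.4% → Panel B
Translational research: Panel B 412/1048 = 39.3%, the 2024 panel 12/46 = 26.1% → Panel B
Applied research: Panel B 424/818 = 51.8%, the 2024 panel 124/294 = 42.2% → Panel B
Panel B has the higher rate in all 3 groups.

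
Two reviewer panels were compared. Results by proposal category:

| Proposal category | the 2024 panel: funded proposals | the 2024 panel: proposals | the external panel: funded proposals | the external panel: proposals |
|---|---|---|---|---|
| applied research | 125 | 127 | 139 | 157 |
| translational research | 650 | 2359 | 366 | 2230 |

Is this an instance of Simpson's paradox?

No

Applied research: the 2024 panel 125/127 = 98.4%, the external panel 139/157 = 88.5% → the 2024 panel
Translational research: the 2024 panel 650/2359 = 27.6%, the external panel 366/2230 = 16.4% → the 2024 panel
Overall: the 2024 panel 775/2486 = 31.2%, the external panel 505/2387 = 21.2% → the 2024 panel
The 2024 panel wins overall and in every proposal group — no reversal.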